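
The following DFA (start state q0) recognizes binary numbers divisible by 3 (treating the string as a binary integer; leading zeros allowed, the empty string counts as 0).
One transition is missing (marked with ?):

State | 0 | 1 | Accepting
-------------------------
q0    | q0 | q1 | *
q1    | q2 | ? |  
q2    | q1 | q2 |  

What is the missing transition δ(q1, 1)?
q0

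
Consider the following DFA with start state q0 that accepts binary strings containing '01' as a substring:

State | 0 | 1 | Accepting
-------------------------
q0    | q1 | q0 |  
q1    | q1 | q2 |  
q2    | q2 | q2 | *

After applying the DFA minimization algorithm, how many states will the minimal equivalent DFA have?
All 3 states are reachable from q0, so none can be removed as unreachable.
Table-filling: first mark every (accepting, non-accepting) pair as distinguishable (accepting: {q2}; non-accepting: {q0, q1}).
Round 1: (q0, q1) on '1' go to q0 and q2, already distinguishable → mark.
Every pair of states is distinguishable, so the DFA is already minimal.
Equivalence classes: {q0}, {q1}, {q2} → 3 states.

Final answer: 3 states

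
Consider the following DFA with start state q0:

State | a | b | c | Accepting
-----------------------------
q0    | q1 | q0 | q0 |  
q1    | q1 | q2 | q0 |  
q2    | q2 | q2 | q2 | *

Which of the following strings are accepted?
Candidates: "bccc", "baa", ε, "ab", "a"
"bccc": q0 → q0 → q0 → q0 → q0; q0 is not accepting → rejected
"baa": q0 → q0 → q1 → q1; q1 is not accepting → rejected
ε: q0; q0 is not accepting → rejected
"ab": q0 → q1 → q2; q2 is accepting → accepted
"a": q0 → q1; q1 is not accepting → rejected

Final answer: "ab"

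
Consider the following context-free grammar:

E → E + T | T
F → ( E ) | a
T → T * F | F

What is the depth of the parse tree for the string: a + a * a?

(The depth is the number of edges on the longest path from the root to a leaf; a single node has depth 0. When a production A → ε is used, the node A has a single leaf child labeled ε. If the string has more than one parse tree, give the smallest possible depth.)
The grammar is unambiguous; the parse tree of a + a * a is:
E → E + T at the root (depth 0).
  Left E (depth 1) → T (2) → F (3) → a (4).
  Right T (depth 1) → T * F; that T (2) → F (3) → a (4); F (2) → a (3).
The longest root-to-leaf paths have 4 edges.
Depth = 4.

Final answer: 4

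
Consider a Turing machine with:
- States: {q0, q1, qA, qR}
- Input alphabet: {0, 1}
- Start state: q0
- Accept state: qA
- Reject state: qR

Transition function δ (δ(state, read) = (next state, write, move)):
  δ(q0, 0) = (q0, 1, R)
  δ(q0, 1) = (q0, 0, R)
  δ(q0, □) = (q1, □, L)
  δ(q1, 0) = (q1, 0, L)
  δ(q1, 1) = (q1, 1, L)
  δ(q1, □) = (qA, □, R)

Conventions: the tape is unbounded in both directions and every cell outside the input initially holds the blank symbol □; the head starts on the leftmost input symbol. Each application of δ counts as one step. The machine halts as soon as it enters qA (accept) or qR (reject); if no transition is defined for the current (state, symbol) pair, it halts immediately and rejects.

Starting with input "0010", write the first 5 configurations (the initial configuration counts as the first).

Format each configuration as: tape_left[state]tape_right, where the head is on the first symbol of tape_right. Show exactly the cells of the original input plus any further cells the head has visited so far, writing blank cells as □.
Step 0: [q0]0010 (head at position 0)
Step 1: δ(q0, 0) = (q0, 1, R)  ⊢  1[q0]010 (head at position 1)
Step 2: δ(q0, 0) = (q0, 1, R)  ⊢  11[q0]10 (head at position 2)
Step 3: δ(q0, 1) = (q0, 0, R)  ⊢  110[q0]0 (head at position 3)
Step 4: δ(q0, 0) = (q0, 1, R)  ⊢  1101[q0]□ (head at position 4)

Final answer: [q0]0010 ⊢ 1[q0]010 ⊢ 11[q0]10 ⊢ 110[q0]0 ⊢ 1101[q0]□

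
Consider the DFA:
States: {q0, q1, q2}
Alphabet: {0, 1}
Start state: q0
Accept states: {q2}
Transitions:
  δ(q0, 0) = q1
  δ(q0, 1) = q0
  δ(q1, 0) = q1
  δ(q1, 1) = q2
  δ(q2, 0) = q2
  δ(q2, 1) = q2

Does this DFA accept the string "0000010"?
Processing string "0000010":
  q0 --0--> q1
  q1 --0--> q1
  q1 --0--> q1
  q1 --0--> q1
  q1 --0--> q1
  q1 --1--> q2
  q2 --0--> q2
Final state: q2
Accept states: {q2}
q2 is an accept state, so the string is accepted.

Final answer: Yes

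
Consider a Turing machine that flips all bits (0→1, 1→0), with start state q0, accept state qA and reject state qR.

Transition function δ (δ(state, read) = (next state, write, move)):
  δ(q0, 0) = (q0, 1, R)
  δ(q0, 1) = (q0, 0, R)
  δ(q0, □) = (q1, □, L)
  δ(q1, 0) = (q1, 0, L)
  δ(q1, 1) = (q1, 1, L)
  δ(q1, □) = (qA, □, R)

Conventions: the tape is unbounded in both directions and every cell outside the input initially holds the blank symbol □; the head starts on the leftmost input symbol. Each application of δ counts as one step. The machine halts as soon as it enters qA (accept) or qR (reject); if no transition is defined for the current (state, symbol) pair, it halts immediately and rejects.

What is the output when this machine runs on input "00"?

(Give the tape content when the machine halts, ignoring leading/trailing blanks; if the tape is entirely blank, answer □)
Step 0: [q0]00 (head at position 0)
Step 1: δ(q0, 0) = (q0, 1, R)  ⊢  1[q0]0 (head at position 1)
Step 2: δ(q0, 0) = (q0, 1, R)  ⊢  11[q0]□ (head at position 2)
Step 3: δ(q0, □) = (q1, □, L)  ⊢  1[q1]1□ (head at position 1)
Step 4: δ(q1, 1) = (q1, 1, L)  ⊢  [q1]11□ (head at position 0)
Step 5: δ(q1, 1) = (q1, 1, L)  ⊢  [q1]□11□ (head at position -1)
Step 6: δ(q1, □) = (qA, □, R)  ⊢  □[qA]11□ (head at position 0)
The machine is in qA, so it halts and accepts.
Tape content when halted (ignoring surrounding blanks): 11

Final answer: Output: 11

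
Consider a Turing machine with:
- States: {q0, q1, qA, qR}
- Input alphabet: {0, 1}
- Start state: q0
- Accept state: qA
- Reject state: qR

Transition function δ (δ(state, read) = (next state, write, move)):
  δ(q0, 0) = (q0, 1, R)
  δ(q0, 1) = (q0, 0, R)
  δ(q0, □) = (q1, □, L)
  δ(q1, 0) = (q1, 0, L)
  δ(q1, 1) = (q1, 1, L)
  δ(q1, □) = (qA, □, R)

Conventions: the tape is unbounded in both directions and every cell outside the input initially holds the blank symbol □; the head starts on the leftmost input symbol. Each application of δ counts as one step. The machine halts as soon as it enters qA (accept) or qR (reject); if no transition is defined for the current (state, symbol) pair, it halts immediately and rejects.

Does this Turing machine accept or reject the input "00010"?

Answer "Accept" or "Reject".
Step 0: [q0]00010 (head at position 0)
Step 1: δ(q0, 0) = (q0, 1, R)  ⊢  1[q0]0010 (head at position 1)
Step 2: δ(q0, 0) = (q0, 1, R)  ⊢  11[q0]010 (head at position 2)
Step 3: δ(q0, 0) = (q0, 1, R)  ⊢  111[q0]10 (head at position 3)
Step 4: δ(q0, 1) = (q0, 0, R)  ⊢  1110[q0]0 (head at position 4)
Step 5: δ(q0, 0) = (q0, 1, R)  ⊢  11101[q0]□ (head at position 5)
Step 6: δ(q0, □) = (q1, □, L)  ⊢  1110[q1]1□ (head at position 4)
Step 7: δ(q1, 1) = (q1, 1, L)  ⊢  111[q1]01□ (head at position 3)
Step 8: δ(q1, 0) = (q1, 0, L)  ⊢  11[q1]101□ (head at position 2)
Step 9: δ(q1, 1) = (q1, 1, L)  ⊢  1[q1]1101□ (head at position 1)
Step 10: δ(q1, 1) = (q1, 1, L)  ⊢  [q1]11101□ (head at position 0)
Step 11: δ(q1, 1) = (q1, 1, L)  ⊢  [q1]□11101□ (head at position -1)
Step 12: δ(q1, □) = (qA, □, R)  ⊢  □[qA]11101□ (head at position 0)
The machine is in qA, so it halts and accepts.

Final answer: Accept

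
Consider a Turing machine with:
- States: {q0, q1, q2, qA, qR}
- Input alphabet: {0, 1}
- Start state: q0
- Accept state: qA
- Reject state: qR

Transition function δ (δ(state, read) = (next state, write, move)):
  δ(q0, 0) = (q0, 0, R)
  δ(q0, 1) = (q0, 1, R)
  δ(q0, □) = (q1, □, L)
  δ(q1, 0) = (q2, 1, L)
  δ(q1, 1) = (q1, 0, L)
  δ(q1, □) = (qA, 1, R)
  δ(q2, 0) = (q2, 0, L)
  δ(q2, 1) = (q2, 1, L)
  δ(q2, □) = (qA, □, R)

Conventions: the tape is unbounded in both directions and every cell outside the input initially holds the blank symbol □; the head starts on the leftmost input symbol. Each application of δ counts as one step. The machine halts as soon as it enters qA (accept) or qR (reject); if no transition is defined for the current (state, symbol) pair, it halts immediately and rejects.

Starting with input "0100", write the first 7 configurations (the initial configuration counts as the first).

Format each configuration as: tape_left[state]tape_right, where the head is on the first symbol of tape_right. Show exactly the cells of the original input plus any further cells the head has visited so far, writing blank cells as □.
Step 0: [q0]0100 (head at position 0)
Step 1: δ(q0, 0) = (q0, 0, R)  ⊢  0[q0]100 (head at position 1)
Step 2: δ(q0, 1) = (q0, 1, R)  ⊢  01[q0]00 (head at position 2)
Step 3: δ(q0, 0) = (q0, 0, R)  ⊢  010[q0]0 (head at position 3)
Step 4: δ(q0, 0) = (q0, 0, R)  ⊢  0100[q0]□ (head at position 4)
Step 5: δ(q0, □) = (q1, □, L)  ⊢  010[q1]0□ (head at position 3)
Step 6: δ(q1, 0) = (q2, 1, L)  ⊢  01[q2]01□ (head at position 2)

Final answer: [q0]0100 ⊢ 0[q0]100 ⊢ 01[q0]00 ⊢ 010[q0]0 ⊢ 0100[q0]□ ⊢ 010[q1]0□ ⊢ 01[q2]01□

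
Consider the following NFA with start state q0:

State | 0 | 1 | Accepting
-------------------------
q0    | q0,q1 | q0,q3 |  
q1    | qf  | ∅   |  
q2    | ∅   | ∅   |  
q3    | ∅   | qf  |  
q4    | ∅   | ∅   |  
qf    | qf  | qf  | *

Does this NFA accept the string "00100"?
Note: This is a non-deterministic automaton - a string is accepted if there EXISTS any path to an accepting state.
Track the set of states the NFA could be in: start {q0}
Read '0': {q0} → {q0, q1}
Read '0': {q0, q1} → {q0, q1, qf}
Read '1': {q0, q1, qf} → {q0, q3, qf}
Read '0': {q0, q3, qf} → {q0, q1, qf}
Read '0': {q0, q1, qf} → {q0, q1, qf}
Final set {q0, q1, qf} contains accepting state(s) {qf} → accepted.

Final answer: Yes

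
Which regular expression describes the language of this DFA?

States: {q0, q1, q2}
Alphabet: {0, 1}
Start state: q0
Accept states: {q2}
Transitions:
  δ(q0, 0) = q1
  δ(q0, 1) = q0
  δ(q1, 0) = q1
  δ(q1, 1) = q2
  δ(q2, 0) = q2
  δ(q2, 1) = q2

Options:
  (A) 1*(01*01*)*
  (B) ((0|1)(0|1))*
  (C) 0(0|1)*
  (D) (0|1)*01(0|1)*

Testing sample strings against the DFA:
  '00000' -> rejected
  '0110' -> accepted
  '01' -> accepted
  '1111' -> rejected
Checking each option for a counterexample:
  (A) 1*(01*01*)*: ε is rejected by the DFA but matches the regex → eliminated
  (B) ((0|1)(0|1))*: ε is rejected by the DFA but matches the regex → eliminated
  (C) 0(0|1)*: '0' is rejected by the DFA but matches the regex → eliminated
  (D) (0|1)*01(0|1)*: agrees with the DFA on all strings of length ≤ 4
Only (D) (0|1)*01(0|1)* is consistent with the DFA.

Final answer: (D) (0|1)*01(0|1)*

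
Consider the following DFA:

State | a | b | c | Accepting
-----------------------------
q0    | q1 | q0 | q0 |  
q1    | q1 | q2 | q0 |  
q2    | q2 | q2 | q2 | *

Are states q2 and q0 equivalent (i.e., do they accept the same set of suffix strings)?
Try the suffix ε (the empty string).
From q2: q2 — accepting.
From q0: q0 — not accepting.
The two states disagree on this suffix, so they are not equivalent.

Final answer: No. Distinguishing string: ε (the empty string) - accepted from q2 but not from q0.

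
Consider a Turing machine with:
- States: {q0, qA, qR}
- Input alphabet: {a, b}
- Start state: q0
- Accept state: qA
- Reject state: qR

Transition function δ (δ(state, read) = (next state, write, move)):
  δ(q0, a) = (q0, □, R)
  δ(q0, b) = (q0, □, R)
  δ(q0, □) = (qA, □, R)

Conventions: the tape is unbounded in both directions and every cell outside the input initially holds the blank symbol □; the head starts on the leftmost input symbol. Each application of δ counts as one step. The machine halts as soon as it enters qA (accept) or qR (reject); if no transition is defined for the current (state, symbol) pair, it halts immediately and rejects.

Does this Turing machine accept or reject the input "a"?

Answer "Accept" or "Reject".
Step 0: [q0]a (head at position 0)
Step 1: δ(q0, a) = (q0, □, R)  ⊢  □[q0]□ (head at position 1)
Step 2: δ(q0, □) = (qA, □, R)  ⊢  □□[qA]□ (head at position 2)
The machine is in qA, so it halts and accepts.

Final answer: Accept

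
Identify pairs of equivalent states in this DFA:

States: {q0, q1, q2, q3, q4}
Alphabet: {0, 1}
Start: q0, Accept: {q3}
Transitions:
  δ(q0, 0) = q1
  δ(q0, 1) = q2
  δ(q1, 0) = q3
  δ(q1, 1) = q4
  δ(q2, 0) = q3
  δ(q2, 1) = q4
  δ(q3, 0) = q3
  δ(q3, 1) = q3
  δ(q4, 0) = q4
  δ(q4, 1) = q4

Using the table-filling algorithm:
Round 0 – mark pairs where exactly one state is accepting: (q0,q3), (q1,q3), (q2,q3), (q3,q4)
Round 1 – newly marked: (q0,q1) [on 0: q1 vs q3, already marked]; (q0,q2) [on 0: q1 vs q3, already marked]; (q1,q4) [on 0: q3 vs q4, already marked]; (q2,q4) [on 0: q3 vs q4, already marked]
Round 2 – newly marked: (q0,q4) [on 0: q1 vs q4, already marked]
No further pairs can be marked.
(q1, q2) unmarked: δ(q1,0)=q3, δ(q2,0)=q3; δ(q1,1)=q4, δ(q2,1)=q4 → equivalent
Equivalent pairs: (q1, q2)

Final answer: Equivalent pairs: (q1, q2)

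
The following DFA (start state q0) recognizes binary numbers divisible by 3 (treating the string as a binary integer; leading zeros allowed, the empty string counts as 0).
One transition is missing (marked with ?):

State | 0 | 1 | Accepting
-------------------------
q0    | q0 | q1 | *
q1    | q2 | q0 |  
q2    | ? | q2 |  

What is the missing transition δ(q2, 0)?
q1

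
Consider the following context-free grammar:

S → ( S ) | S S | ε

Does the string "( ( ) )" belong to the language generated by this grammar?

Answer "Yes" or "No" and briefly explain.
A derivation exists: S ⇒ ( S ) ⇒ ( ( S ) ) ⇒ ( ( ) ) (using S → ( S ) twice, then S → ε).

Final answer: Yes - a valid derivation exists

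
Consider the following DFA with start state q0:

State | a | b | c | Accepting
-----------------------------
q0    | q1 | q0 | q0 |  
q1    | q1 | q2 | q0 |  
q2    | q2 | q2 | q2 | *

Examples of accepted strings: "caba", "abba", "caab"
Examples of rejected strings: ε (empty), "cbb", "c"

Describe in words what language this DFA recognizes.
strings over {a,b,c} containing 'ab' as substring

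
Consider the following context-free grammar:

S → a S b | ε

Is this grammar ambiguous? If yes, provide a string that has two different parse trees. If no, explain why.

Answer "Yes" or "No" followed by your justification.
At every step exactly one production applies: if the remaining string to generate is non-empty it starts with a and ends with b, forcing S → a S b; if it is empty, S → ε is forced. Hence each string a^n b^n has exactly one derivation (S → a S b applied n times, then S → ε) and one parse tree.

Final answer: No - the grammar is unambiguous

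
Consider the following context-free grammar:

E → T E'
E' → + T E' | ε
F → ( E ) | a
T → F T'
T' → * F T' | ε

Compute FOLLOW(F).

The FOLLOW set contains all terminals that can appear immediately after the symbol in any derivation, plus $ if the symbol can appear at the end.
Useful FIRST sets: FIRST(E') = {+, ε}, FIRST(T') = {*, ε} (both E' and T' are nullable).
FOLLOW(E): E is the start symbol → $; E appears in F → ( E ) followed by ')' → FOLLOW(E) = {), $}.
FOLLOW(E'): E' appears at the right end of E → T E' and of E' → + T E', so FOLLOW(E') ⊇ FOLLOW(E) (the second occurrence adds nothing new). FOLLOW(E') = {), $}.
FOLLOW(T): in E → T E' and E' → + T E', T is followed by E': add FIRST(E') minus ε = {+}; since E' is nullable, also add FOLLOW(E) and FOLLOW(E') = {), $}. FOLLOW(T) = {+, ), $}.
FOLLOW(T'): T' appears at the right end of T → F T' and of T' → * F T', so FOLLOW(T') = FOLLOW(T) = {+, ), $}.
FOLLOW(F): in T → F T' and T' → * F T', F is followed by T': add FIRST(T') minus ε = {*}; since T' is nullable, also add FOLLOW(T) and FOLLOW(T') = {+, ), $}. FOLLOW(F) = {*, +, ), $}.

Final answer: {$, ), *, +}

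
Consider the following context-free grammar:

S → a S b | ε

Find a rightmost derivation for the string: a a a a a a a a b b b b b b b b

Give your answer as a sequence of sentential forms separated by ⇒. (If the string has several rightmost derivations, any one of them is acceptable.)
Start with S.
Step 1: the rightmost non-terminal is S; apply S → a S b:  a S b
Step 2: the rightmost non-terminal is S; apply S → a S b:  a a S b b
Step 3: the rightmost non-terminal is S; apply S → a S b:  a a a S b b b
Step 4: the rightmost non-terminal is S; apply S → a S b:  a a a a S b b b b
Step 5: the rightmost non-terminal is S; apply S → a S b:  a a a a a S b b b b b
Step 6: the rightmost non-terminal is S; apply S → a S b:  a a a a a a S b b b b b b
Step 7: the rightmost non-terminal is S; apply S → a S b:  a a a a a a a S b b b b b b b
Step 8: the rightmost non-terminal is S; apply S → a S b:  a a a a a a a a S b b b b b b b b
Step 9: the rightmost non-terminal is S; apply S → ε:  a a a a a a a a b b b b b b b b

Final answer: S ⇒ a S b ⇒ a a S b b ⇒ a a a S b b b ⇒ a a a a S b b b b ⇒ a a a a a S b b b b b ⇒ a a a a a a S b b b b b b ⇒ a a a a a a a S b b b b b b b ⇒ a a a a a a a a S b b b b b b b b ⇒ a a a a a a a a b b b b b b b b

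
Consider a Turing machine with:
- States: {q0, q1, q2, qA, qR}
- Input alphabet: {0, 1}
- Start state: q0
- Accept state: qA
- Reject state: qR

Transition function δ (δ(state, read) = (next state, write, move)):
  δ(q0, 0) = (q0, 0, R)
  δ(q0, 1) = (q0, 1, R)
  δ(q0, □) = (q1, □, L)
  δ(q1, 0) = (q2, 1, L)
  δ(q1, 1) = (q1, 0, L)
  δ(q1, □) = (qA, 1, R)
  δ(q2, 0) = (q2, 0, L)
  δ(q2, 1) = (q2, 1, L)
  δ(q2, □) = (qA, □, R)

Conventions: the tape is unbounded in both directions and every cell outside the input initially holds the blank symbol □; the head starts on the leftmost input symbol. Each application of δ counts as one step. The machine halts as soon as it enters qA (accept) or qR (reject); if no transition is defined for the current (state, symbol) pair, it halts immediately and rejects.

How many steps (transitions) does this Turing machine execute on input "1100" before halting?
Step 0: [q0]1100 (head at position 0)
Step 1: δ(q0, 1) = (q0, 1, R)  ⊢  1[q0]100 (head at position 1)
Step 2: δ(q0, 1) = (q0, 1, R)  ⊢  11[q0]00 (head at position 2)
Step 3: δ(q0, 0) = (q0, 0, R)  ⊢  110[q0]0 (head at position 3)
Step 4: δ(q0, 0) = (q0, 0, R)  ⊢  1100[q0]□ (head at position 4)
Step 5: δ(q0, □) = (q1, □, L)  ⊢  110[q1]0□ (head at position 3)
Step 6: δ(q1, 0) = (q2, 1, L)  ⊢  11[q2]01□ (head at position 2)
Step 7: δ(q2, 0) = (q2, 0, L)  ⊢  1[q2]101□ (head at position 1)
Step 8: δ(q2, 1) = (q2, 1, L)  ⊢  [q2]1101□ (head at position 0)
Step 9: δ(q2, 1) = (q2, 1, L)  ⊢  [q2]□1101□ (head at position -1)
Step 10: δ(q2, □) = (qA, □, R)  ⊢  □[qA]1101□ (head at position 0)
The machine is in qA, so it halts and accepts.
Number of transitions executed: 10.

Final answer: 10 steps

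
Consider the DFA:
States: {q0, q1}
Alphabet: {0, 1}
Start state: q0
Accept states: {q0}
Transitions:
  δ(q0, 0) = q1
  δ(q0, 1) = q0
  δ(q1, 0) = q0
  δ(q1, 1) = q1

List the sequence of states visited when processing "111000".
Starting at q0
Read '1': q0 -> q0
Read '1': q0 -> q0
Read '1': q0 -> q0
Read '0': q0 -> q1
Read '0': q1 -> q0
Read '0': q0 -> q1

Final answer: q0 -> q0 -> q0 -> q0 -> q1 -> q0 -> q1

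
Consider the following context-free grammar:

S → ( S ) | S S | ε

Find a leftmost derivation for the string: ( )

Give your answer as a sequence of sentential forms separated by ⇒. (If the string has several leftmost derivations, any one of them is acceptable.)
Start with S.
Step 1: the leftmost non-terminal is S; apply S → ( S ):  ( S )
Step 2: the leftmost non-terminal is S; apply S → ε:  ( )

Final answer: S ⇒ ( S ) ⇒ ( )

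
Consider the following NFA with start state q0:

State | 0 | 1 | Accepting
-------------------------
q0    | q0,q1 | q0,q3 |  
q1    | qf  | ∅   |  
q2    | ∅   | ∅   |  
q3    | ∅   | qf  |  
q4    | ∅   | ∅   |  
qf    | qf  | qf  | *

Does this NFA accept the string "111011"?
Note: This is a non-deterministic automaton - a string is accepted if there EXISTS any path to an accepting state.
Track the set of states the NFA could be in: start {q0}
Read '1': {q0} → {q0, q3}
Read '1': {q0, q3} → {q0, q3, qf}
Read '1': {q0, q3, qf} → {q0, q3, qf}
Read '0': {q0, q3, qf} → {q0, q1, qf}
Read '1': {q0, q1, qf} → {q0, q3, qf}
Read '1': {q0, q3, qf} → {q0, q3, qf}
Final set {q0, q3, qf} contains accepting state(s) {qf} → accepted.

Final answer: Yes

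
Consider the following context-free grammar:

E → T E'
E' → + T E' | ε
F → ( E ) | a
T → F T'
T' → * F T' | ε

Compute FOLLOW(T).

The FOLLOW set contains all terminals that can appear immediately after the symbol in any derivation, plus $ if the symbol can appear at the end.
Useful FIRST sets: FIRST(E') = {+, ε}, FIRST(T') = {*, ε} (both E' and T' are nullable).
FOLLOW(E): E is the start symbol → $; E appears in F → ( E ) followed by ')' → FOLLOW(E) = {), $}.
FOLLOW(E'): E' appears at the right end of E → T E' and of E' → + T E', so FOLLOW(E') ⊇ FOLLOW(E) (the second occurrence adds nothing new). FOLLOW(E') = {), $}.
FOLLOW(T): in E → T E' and E' → + T E', T is followed by E': add FIRST(E') minus ε = {+}; since E' is nullable, also add FOLLOW(E) and FOLLOW(E') = {), $}. FOLLOW(T) = {+, ), $}.

Final answer: {$, ), +}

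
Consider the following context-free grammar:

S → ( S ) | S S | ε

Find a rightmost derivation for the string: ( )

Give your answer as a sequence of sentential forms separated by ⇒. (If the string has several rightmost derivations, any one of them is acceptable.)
Start with S.
Step 1: the rightmost non-terminal is S; apply S → ( S ):  ( S )
Step 2: the rightmost non-terminal is S; apply S → ε:  ( )

Final answer: S ⇒ ( S ) ⇒ ( )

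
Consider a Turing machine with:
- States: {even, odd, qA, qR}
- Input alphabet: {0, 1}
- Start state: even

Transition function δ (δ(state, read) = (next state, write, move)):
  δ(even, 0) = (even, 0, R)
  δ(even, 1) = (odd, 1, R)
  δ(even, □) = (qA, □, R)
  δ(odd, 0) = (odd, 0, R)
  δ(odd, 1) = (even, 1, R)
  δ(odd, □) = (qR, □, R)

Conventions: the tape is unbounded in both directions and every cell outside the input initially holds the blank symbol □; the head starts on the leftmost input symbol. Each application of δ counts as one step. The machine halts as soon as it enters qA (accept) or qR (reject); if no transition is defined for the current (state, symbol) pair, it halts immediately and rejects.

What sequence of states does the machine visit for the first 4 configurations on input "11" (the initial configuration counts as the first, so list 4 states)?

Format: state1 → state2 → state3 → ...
Step 0: [even]11 (head at position 0)
Step 1: δ(even, 1) = (odd, 1, R)  ⊢  1[odd]1 (head at position 1)
Step 2: δ(odd, 1) = (even, 1, R)  ⊢  11[even]□ (head at position 2)
Step 3: δ(even, □) = (qA, □, R)  ⊢  11□[qA]□ (head at position 3)
Reading off the states of these 4 configurations: even → odd → even → qA

Final answer: even → odd → even → qA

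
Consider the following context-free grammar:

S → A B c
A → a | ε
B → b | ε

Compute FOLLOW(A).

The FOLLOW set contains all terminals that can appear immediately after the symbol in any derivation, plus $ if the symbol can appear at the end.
A occurs in S → A B c followed by B c. Add FIRST(B) minus ε = {b}; B is nullable (B → ε), so what follows B can also follow A: the terminal c. FOLLOW(A) = {b, c}.

Final answer: {b, c}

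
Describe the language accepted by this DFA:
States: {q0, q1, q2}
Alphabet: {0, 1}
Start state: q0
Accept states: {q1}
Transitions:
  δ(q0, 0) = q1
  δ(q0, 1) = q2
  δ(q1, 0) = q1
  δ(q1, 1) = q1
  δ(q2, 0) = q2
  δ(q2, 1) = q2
Analyzing the DFA structure:
Start state: q0
Accept states: {q1}
Interpreting what each state remembers (checking against the transitions):
  q0: nothing has been read yet
  q1: the first symbol was 0
  q2: the first symbol was 1 (trap state)
  δ(q0, 0): in q0 (nothing has been read yet), after reading 0 we have: the first symbol was 0 → q1
  δ(q0, 1): in q0 (nothing has been read yet), after reading 1 we have: the first symbol was 1 (trap state) → q2
  δ(q1, 0): in q1 (the first symbol was 0), after reading 0 we have: the first symbol was 0 → q1
  δ(q1, 1): in q1 (the first symbol was 0), after reading 1 we have: the first symbol was 0 → q1
  δ(q2, 0): in q2 (the first symbol was 1 (trap state)), after reading 0 we have: the first symbol was 1 (trap state) → q2
  δ(q2, 1): in q2 (the first symbol was 1 (trap state)), after reading 1 we have: the first symbol was 1 (trap state) → q2
A string is accepted iff it ends in {q1}, i.e. the first symbol was 0.
Language: All binary strings starting with 0

Final answer: All binary strings starting with 0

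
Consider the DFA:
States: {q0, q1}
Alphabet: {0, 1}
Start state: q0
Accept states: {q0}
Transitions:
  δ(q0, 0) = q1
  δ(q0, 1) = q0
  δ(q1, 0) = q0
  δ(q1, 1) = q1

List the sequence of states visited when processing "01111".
Starting at q0
Read '0': q0 -> q1
Read '1': q1 -> q1
Read '1': q1 -> q1
Read '1': q1 -> q1
Read '1': q1 -> q1

Final answer: q0 -> q1 -> q1 -> q1 -> q1 -> q1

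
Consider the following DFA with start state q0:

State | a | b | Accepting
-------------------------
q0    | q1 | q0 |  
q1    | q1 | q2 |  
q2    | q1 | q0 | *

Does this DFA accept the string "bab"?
Start in q0.
Read 'b': q0 → q0
Read 'a': q0 → q1
Read 'b': q1 → q2
Final state q2 is accepting, so the string is accepted.

Final answer: Yes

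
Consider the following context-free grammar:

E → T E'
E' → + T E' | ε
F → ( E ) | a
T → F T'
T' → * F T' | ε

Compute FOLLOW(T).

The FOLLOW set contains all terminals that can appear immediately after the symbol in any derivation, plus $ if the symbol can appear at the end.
Useful FIRST sets: FIRST(E') = {+, ε}, FIRST(T') = {*, ε} (both E' and T' are nullable).
FOLLOW(E): E is the start symbol → $; E appears in F → ( E ) followed by ')' → FOLLOW(E) = {), $}.
FOLLOW(E'): E' appears at the right end of E → T E' and of E' → + T E', so FOLLOW(E') ⊇ FOLLOW(E) (the second occurrence adds nothing new). FOLLOW(E') = {), $}.
FOLLOW(T): in E → T E' and E' → + T E', T is followed by E': add FIRST(E') minus ε = {+}; since E' is nullable, also add FOLLOW(E) and FOLLOW(E') = {), $}. FOLLOW(T) = {+, ), $}.

Final answer: {$, ), +}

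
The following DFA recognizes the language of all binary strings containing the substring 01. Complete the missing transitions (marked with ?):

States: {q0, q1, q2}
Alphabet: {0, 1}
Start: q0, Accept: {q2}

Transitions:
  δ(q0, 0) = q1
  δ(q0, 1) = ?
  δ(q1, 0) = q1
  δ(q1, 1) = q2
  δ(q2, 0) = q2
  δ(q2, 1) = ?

What each state remembers (consistent with the given transitions and accept states):
  q0: 01 not seen yet and the last symbol was not 0
  q1: 01 not seen yet and the last symbol was 0
  q2: the substring 01 has already been seen
Filling in the missing entries:
  δ(q0, 1): in q0 (01 not seen yet and the last symbol was not 0), after reading 1 we have: 01 not seen yet and the last symbol was not 0 → q0
  δ(q2, 1): in q2 (the substring 01 has already been seen), after reading 1 we have: the substring 01 has already been seen → q2

Final answer: δ(q0, 1) = q0; δ(q2, 1) = q2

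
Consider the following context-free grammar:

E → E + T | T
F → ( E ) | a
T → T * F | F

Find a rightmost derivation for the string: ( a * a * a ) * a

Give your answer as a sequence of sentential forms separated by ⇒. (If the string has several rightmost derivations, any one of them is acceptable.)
Start with E.
Step 1: the rightmost non-terminal is E; apply E → T:  T
Step 2: the rightmost non-terminal is T; apply T → T * F:  T * F
Step 3: the rightmost non-terminal is F; apply F → a:  T * a
Step 4: the rightmost non-terminal is T; apply T → F:  F * a
Step 5: the rightmost non-terminal is F; apply F → ( E ):  ( E ) * a
Step 6: the rightmost non-terminal is E; apply E → T:  ( T ) * a
Step 7: the rightmost non-terminal is T; apply T → T * F:  ( T * F ) * a
Step 8: the rightmost non-terminal is F; apply F → a:  ( T * a ) * a
Step 9: the rightmost non-terminal is T; apply T → T * F:  ( T * F * a ) * a
Step 10: the rightmost non-terminal is F; apply F → a:  ( T * a * a ) * a
Step 11: the rightmost non-terminal is T; apply T → F:  ( F * a * a ) * a
Step 12: the rightmost non-terminal is F; apply F → a:  ( a * a * a ) * a

Final answer: E ⇒ T ⇒ T * F ⇒ T * a ⇒ F * a ⇒ ( E ) * a ⇒ ( T ) * a ⇒ ( T * F ) * a ⇒ ( T * a ) * a ⇒ ( T * F * a ) * a ⇒ ( T * a * a ) * a ⇒ ( F * a * a ) * a ⇒ ( a * a * a ) * a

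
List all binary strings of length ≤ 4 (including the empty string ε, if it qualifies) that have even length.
Checking every binary string of length 0 to 4:
  Length 0: accepted: ε | rejected: (none)
  Length 1: accepted: (none) | rejected: 0, 1
  Length 2: accepted: 00, 01, 10, 11 | rejected: (none)
  Length 3: accepted: (none) | rejected: 000, 001, 010, 011, 100, 101, 110, 111
  Length 4: accepted: 0000, 0001, 0010, 0011, 0100, 0101, 0110, 0111, 1000, 1001, 1010, 1011, 1100, 1101, 1110, 1111 | rejected: (none)
Total: 21 string(s).

Final answer: ε, 00, 01, 10, 11, 0000, 0001, 0010, 0011, 0100, 0101, 0110, 0111, 1000, 1001, 1010, 1011, 1100, 1101, 1110, 1111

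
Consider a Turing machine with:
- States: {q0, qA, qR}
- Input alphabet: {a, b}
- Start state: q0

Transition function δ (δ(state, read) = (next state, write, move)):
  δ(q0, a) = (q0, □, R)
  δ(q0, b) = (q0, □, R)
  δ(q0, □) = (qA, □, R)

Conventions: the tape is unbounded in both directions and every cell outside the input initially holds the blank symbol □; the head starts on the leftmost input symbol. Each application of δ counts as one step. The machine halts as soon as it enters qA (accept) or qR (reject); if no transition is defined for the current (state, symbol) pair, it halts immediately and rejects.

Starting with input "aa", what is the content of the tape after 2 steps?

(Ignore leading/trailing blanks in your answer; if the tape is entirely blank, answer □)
Step 0: [q0]aa (head at position 0)
Step 1: δ(q0, a) = (q0, □, R)  ⊢  □[q0]a (head at position 1)
Step 2: δ(q0, a) = (q0, □, R)  ⊢  □□[q0]□ (head at position 2)
Tape after 2 steps (ignoring surrounding blanks): □

Final answer: Tape: □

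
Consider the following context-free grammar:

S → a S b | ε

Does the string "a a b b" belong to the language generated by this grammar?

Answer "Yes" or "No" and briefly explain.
A derivation exists: S ⇒ a S b ⇒ a a S b b ⇒ a a b b (using S → a S b twice, then S → ε).

Final answer: Yes - a valid derivation exists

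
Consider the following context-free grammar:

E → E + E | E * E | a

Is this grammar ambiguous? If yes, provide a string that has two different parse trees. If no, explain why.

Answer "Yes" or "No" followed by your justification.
Two different leftmost derivations of a + a * a:
  (1) E ⇒ E + E ⇒ a + E ⇒ a + E * E ⇒ a + a * E ⇒ a + a * a   (tree groups a + (a * a))
  (2) E ⇒ E * E ⇒ E + E * E ⇒ a + E * E ⇒ a + a * E ⇒ a + a * a   (tree groups (a + a) * a)
Two distinct leftmost derivations = two distinct parse trees, so the grammar is ambiguous.

Final answer: Yes - the string 'a + a * a' has two distinct leftmost derivations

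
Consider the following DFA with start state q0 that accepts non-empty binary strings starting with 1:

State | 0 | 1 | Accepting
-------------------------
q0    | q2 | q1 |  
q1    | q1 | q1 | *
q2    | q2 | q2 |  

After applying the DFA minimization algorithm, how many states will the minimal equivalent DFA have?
All 3 states are reachable from q0, so none can be removed as unreachable.
Table-filling: first mark every (accepting, non-accepting) pair as distinguishable (accepting: {q1}; non-accepting: {q0, q2}).
Round 1: (q0, q2) on '1' go to q1 and q2, already distinguishable → mark.
Every pair of states is distinguishable, so the DFA is already minimal.
Equivalence classes: {q0}, {q1}, {q2} → 3 states.

Final answer: 3 states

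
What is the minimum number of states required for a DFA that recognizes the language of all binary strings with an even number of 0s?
Language: binary strings with an even number of 0s
Lower bound (Myhill–Nerode): the prefixes ε, 0 are pairwise distinguishable:
  ε vs 0: suffix ε distinguishes them (ε has zero 0s (accepted), 0 has one 0 (rejected))
So any DFA needs at least 2 states.
Upper bound: a DFA with 2 states exists (one state per class above).
Minimum states: 2

Final answer: 2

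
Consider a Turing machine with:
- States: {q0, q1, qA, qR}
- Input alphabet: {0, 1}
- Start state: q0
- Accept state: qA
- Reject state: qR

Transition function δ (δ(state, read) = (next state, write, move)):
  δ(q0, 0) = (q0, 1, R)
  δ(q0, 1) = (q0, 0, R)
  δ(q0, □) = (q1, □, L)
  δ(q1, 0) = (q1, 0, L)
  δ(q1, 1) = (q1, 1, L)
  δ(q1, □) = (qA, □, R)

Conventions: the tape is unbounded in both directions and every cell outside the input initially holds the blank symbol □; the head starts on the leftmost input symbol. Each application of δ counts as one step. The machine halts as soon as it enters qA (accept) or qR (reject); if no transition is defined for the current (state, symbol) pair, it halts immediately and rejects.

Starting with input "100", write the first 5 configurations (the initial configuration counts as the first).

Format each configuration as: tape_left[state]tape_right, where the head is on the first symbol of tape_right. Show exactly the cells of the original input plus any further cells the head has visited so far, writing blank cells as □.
Step 0: [q0]100 (head at position 0)
Step 1: δ(q0, 1) = (q0, 0, R)  ⊢  0[q0]00 (head at position 1)
Step 2: δ(q0, 0) = (q0, 1, R)  ⊢  01[q0]0 (head at position 2)
Step 3: δ(q0, 0) = (q0, 1, R)  ⊢  011[q0]□ (head at position 3)
Step 4: δ(q0, □) = (q1, □, L)  ⊢  01[q1]1□ (head at position 2)

Final answer: [q0]100 ⊢ 0[q0]00 ⊢ 01[q0]0 ⊢ 011[q0]□ ⊢ 01[q1]1□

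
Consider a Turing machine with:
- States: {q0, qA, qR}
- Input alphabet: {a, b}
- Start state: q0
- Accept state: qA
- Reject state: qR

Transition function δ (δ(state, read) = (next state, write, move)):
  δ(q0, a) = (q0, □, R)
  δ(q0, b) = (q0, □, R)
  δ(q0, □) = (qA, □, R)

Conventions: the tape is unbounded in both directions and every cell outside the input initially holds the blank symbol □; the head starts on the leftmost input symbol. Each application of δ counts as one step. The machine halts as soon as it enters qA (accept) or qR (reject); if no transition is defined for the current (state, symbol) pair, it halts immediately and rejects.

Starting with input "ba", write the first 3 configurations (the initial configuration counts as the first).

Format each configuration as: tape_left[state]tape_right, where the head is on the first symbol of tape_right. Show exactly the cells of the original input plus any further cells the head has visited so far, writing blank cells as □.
Step 0: [q0]ba (head at position 0)
Step 1: δ(q0, b) = (q0, □, R)  ⊢  □[q0]a (head at position 1)
Step 2: δ(q0, a) = (q0, □, R)  ⊢  □□[q0]□ (head at position 2)

Final answer: [q0]ba ⊢ □[q0]a ⊢ □□[q0]□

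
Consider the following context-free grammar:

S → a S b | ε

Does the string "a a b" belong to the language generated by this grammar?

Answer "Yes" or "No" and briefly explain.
Every derivation applies S → a S b some number n of times and then S → ε, producing a^n b^n with equally many a's and b's. The string a a b has two a's but only one b, so it cannot be derived.

Final answer: No - no valid derivation exists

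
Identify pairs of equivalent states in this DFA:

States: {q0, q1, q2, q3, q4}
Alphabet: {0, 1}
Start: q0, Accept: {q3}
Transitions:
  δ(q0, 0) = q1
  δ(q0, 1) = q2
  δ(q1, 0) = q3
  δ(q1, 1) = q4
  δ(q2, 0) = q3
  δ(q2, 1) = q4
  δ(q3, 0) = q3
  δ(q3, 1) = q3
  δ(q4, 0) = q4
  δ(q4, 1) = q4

Using the table-filling algorithm:
Round 0 – mark pairs where exactly one state is accepting: (q0,q3), (q1,q3), (q2,q3), (q3,q4)
Round 1 – newly marked: (q0,q1) [on 0: q1 vs q3, already marked]; (q0,q2) [on 0: q1 vs q3, already marked]; (q1,q4) [on 0: q3 vs q4, already marked]; (q2,q4) [on 0: q3 vs q4, already marked]
Round 2 – newly marked: (q0,q4) [on 0: q1 vs q4, already marked]
No further pairs can be marked.
(q1, q2) unmarked: δ(q1,0)=q3, δ(q2,0)=q3; δ(q1,1)=q4, δ(q2,1)=q4 → equivalent
Equivalent pairs: (q1, q2)

Final answer: Equivalent pairs: (q1, q2)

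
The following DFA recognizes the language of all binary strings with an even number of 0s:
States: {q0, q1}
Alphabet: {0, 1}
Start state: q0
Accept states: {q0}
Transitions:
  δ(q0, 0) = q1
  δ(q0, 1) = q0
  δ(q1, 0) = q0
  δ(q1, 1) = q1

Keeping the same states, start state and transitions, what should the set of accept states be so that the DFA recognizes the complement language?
The DFA is complete (every state has a transition on every symbol), so the complement
is recognized by the same DFA with accepting and non-accepting states swapped.
Original accept states: {q0}
Complement accept states = All states - Original accept states
= {q0, q1} - {q0}
= {q1}
Complement language: strings with an ODD number of 0s

Final answer: {q1}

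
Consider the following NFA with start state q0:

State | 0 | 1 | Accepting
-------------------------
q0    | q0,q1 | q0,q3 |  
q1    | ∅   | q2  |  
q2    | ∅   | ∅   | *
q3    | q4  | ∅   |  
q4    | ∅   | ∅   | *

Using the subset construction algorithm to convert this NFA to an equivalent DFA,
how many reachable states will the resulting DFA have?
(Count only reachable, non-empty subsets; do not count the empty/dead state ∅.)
Start subset: {q0}
{q0}: on 0 → {q0, q1}, on 1 → {q0, q3}
{q0, q1}: on 0 → {q0, q1}, on 1 → {q0, q2, q3}
{q0, q3}: on 0 → {q0, q1, q4}, on 1 → {q0, q3}
{q0, q2, q3}: on 0 → {q0, q1, q4}, on 1 → {q0, q3}
{q0, q1, q4}: on 0 → {q0, q1}, on 1 → {q0, q2, q3}
Reachable non-empty subsets: {q0}, {q0, q1}, {q0, q3}, {q0, q2, q3}, {q0, q1, q4} — 5 in total.

Final answer: 5 states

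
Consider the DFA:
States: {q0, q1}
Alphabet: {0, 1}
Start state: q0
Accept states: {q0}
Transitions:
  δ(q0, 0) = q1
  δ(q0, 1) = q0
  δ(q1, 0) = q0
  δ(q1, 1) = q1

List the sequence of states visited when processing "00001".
Starting at q0
Read '0': q0 -> q1
Read '0': q1 -> q0
Read '0': q0 -> q1
Read '0': q1 -> q0
Read '1': q0 -> q0

Final answer: q0 -> q1 -> q0 -> q1 -> q0 -> q0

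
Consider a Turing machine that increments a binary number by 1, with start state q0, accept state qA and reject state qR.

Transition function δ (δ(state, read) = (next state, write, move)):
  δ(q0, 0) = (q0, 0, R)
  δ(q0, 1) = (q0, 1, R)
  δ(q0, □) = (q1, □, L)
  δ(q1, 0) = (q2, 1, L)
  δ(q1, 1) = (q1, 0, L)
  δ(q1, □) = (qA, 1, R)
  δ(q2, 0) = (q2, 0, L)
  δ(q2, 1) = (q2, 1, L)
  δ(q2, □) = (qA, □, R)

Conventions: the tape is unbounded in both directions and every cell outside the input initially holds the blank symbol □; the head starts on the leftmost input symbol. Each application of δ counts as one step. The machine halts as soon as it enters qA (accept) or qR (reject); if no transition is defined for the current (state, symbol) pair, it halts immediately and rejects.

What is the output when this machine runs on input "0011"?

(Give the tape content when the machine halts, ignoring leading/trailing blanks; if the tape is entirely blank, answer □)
Step 0: [q0]0011 (head at position 0)
Step 1: δ(q0, 0) = (q0, 0, R)  ⊢  0[q0]011 (head at position 1)
Step 2: δ(q0, 0) = (q0, 0, R)  ⊢  00[q0]11 (head at position 2)
Step 3: δ(q0, 1) = (q0, 1, R)  ⊢  001[q0]1 (head at position 3)
Step 4: δ(q0, 1) = (q0, 1, R)  ⊢  0011[q0]□ (head at position 4)
Step 5: δ(q0, □) = (q1, □, L)  ⊢  001[q1]1□ (head at position 3)
Step 6: δ(q1, 1) = (q1, 0, L)  ⊢  00[q1]10□ (head at position 2)
Step 7: δ(q1, 1) = (q1, 0, L)  ⊢  0[q1]000□ (head at position 1)
Step 8: δ(q1, 0) = (q2, 1, L)  ⊢  [q2]0100□ (head at position 0)
Step 9: δ(q2, 0) = (q2, 0, L)  ⊢  [q2]□0100□ (head at position -1)
Step 10: δ(q2, □) = (qA, □, R)  ⊢  □[qA]0100□ (head at position 0)
The machine is in qA, so it halts and accepts.
Tape content when halted (ignoring surrounding blanks): 0100

Final answer: Output: 0100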